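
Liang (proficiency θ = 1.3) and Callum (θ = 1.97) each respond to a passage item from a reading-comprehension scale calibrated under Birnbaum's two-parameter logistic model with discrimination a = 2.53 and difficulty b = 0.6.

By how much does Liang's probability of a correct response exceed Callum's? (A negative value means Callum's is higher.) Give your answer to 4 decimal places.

P(θ) = 1 / (1 + exp(−a(θ − b)))
P(Liang) = 0.8546  [exponent 1.7710]
P(Callum) = 0.9697  [exponent 3.4661]
Difference = 0.8546 − 0.9697 = -0.1151

-0.1151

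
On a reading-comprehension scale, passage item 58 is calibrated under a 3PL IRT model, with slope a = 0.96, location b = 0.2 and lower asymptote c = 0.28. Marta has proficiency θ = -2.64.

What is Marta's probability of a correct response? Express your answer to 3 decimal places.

P(θ) = c + (1 − c) · 1 / (1 + exp(−a(θ − b)))
Exponent: 0.96 × (-2.64 − 0.2) = -2.7264
1/(1 + e^{2.7264}) = 0.0614
P = 0.28 + 0.72 × 0.0614 = 0.3242

0.324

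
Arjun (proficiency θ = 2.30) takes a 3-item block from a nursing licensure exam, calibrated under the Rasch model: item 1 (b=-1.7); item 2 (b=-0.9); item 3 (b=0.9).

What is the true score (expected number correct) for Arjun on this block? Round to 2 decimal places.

2.75

P(θ) = 1 / (1 + exp(−(θ − b)))
P_1 = 1/(1+e^{-4.0000}) = 0.9820
P_2 = 1/(1+e^{-3.2000}) = 0.9608
P_3 = 1/(1+e^{-1.4000}) = 0.8022
E[score] = 0.9820 + 0.9608 + 0.8022 = 2.7450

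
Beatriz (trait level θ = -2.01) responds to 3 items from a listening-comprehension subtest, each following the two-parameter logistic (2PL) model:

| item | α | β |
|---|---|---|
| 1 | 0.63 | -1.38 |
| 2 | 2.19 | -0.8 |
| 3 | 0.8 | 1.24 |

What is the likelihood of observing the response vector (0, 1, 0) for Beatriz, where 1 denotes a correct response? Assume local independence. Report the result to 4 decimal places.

0.0367

P(θ) = 1 / (1 + exp(−α(θ − β)))
P_1 = 1/(1+e^{0.3969}) = 0.4021
P_2 = 1/(1+e^{2.6499}) = 0.0660
P_3 = 1/(1+e^{2.6000}) = 0.0691
L = (1−P_1) × P_2 × (1−P_3) = 0.5979 × 0.0660 × 0.9309 = 0.03673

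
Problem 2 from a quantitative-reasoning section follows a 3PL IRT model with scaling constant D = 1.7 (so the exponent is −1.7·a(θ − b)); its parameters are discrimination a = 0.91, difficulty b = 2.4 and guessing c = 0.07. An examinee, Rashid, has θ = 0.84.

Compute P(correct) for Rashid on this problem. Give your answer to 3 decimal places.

0.146

P(θ) = c + (1 − c) · 1 / (1 + exp(−D·a(θ − b)))
Exponent: 1.7 × 0.91 × (0.84 − 2.4) = -2.4133
1/(1 + e^{2.4133}) = 0.0822
P = 0.07 + 0.93 × 0.0822 = 0.1464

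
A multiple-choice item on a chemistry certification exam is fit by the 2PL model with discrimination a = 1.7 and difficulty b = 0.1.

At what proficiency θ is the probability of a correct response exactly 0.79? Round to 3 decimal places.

0.879

P(θ) = 1 / (1 + exp(−a(θ − b)))
logit = ln(0.7900/0.2100) = 1.3249
θ = b + logit/(a) = 0.1 + 1.3249/1.7000 = 0.8794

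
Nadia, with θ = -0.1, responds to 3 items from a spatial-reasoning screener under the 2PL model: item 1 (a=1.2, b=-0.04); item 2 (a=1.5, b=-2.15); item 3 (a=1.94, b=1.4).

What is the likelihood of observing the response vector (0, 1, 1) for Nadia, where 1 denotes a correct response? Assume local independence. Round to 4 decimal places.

P(θ) = 1 / (1 + exp(−a(θ − b)))
P_1 = 1/(1+e^{0.0720}) = 0.4820
P_2 = 1/(1+e^{-3.0750}) = 0.9558
P_3 = 1/(1+e^{2.9100}) = 0.0517
L = (1−P_1) × P_2 × P_3 = 0.5180 × 0.9558 × 0.0517 = 0.02558

0.0256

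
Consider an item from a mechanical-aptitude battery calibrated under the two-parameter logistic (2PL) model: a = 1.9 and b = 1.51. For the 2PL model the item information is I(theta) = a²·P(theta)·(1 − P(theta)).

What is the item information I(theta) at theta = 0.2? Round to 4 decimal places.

P = 1/(1+e^{2.4890}) = 0.0766
P(1−P) = 0.0766 × 0.9234 = 0.0708
I = a² × P(1−P) = 1.9² × 0.0708 = 0.25544

0.2554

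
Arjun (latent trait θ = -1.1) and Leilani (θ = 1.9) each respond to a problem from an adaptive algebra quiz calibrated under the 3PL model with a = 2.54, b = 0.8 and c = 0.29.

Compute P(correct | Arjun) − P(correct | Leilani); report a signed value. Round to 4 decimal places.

P(θ) = c + (1 − c) · 1 / (1 + exp(−a(θ − b)))
P(Arjun) = 0.2956  [exponent -4.8260]
P(Leilani) = 0.9591  [exponent 2.7940]
Difference = 0.2956 − 0.9591 = -0.6634

-0.6634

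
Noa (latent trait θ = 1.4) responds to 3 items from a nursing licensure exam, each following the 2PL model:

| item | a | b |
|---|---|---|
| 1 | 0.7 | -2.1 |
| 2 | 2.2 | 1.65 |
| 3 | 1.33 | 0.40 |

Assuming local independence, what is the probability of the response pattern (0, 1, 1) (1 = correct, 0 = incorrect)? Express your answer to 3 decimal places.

P(θ) = 1 / (1 + exp(−a(θ − b)))
P_1 = 1/(1+e^{-2.4500}) = 0.9206
P_2 = 1/(1+e^{0.5500}) = 0.3659
P_3 = 1/(1+e^{-1.3300}) = 0.7908
L = (1−P_1) × P_2 × P_3 = 0.0794 × 0.3659 × 0.7908 = 0.02298

0.023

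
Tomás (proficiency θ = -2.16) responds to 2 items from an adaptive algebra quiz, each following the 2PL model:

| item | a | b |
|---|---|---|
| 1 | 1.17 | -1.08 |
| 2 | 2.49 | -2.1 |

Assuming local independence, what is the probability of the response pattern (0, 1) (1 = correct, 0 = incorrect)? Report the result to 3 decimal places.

0.361

P(θ) = 1 / (1 + exp(−a(θ − b)))
P_1 = 1/(1+e^{1.2636}) = 0.2204
P_2 = 1/(1+e^{0.1494}) = 0.4627
L = (1−P_1) × P_2 = 0.7796 × 0.4627 = 0.36076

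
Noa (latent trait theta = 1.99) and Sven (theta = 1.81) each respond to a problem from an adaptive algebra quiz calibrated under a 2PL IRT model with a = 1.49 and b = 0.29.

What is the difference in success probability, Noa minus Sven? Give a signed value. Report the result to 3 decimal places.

P(theta) = 1 / (1 + exp(−a(theta − b)))
P(Noa) = 0.9264  [exponent 2.5330]
P(Sven) = 0.9059  [exponent 2.2648]
Difference = 0.9264 − 0.9059 = 0.0205

0.021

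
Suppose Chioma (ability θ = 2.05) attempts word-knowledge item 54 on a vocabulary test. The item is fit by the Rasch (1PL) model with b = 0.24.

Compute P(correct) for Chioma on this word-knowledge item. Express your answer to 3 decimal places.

0.859

P(θ) = 1 / (1 + exp(−(θ − b)))
Exponent: (2.05 − 0.24) = 1.8100
1/(1 + e^{-1.8100}) = 0.8594
P = 0.8594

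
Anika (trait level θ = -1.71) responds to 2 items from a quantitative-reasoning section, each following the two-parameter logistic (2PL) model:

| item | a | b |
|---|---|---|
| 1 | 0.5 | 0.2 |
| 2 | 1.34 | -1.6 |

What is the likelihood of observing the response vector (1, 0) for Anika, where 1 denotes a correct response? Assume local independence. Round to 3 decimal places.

P(θ) = 1 / (1 + exp(−a(θ − b)))
P_1 = 1/(1+e^{0.9550}) = 0.2779
P_2 = 1/(1+e^{0.1474}) = 0.4632
L = P_1 × (1−P_2) = 0.2779 × 0.5368 = 0.14916

0.149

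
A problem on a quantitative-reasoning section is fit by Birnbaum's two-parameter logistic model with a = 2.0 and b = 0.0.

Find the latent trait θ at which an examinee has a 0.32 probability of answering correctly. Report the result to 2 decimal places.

-0.38

P(θ) = 1 / (1 + exp(−a(θ − b)))
logit = ln(0.3200/0.6800) = -0.7538
θ = b + logit/(a) = 0.0 + (-0.7538)/2.0000 = -0.3769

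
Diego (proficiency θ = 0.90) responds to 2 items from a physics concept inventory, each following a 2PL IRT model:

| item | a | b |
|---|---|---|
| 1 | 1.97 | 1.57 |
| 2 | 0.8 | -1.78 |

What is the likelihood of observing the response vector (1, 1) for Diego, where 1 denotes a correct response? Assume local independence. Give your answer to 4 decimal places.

P(θ) = 1 / (1 + exp(−a(θ − b)))
P_1 = 1/(1+e^{1.3199}) = 0.2108
P_2 = 1/(1+e^{-2.1440}) = 0.8951
L = P_1 × P_2 = 0.2108 × 0.8951 = 0.18872

0.1887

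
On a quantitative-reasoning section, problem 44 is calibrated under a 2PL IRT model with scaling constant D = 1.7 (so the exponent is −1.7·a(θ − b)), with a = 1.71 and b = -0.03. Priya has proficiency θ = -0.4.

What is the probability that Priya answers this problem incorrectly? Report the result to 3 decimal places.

0.746

P(θ) = 1 / (1 + exp(−D·a(θ − b)))
Exponent: 1.7 × 1.71 × (-0.4 − (-0.03)) = -1.0756
1/(1 + e^{1.0756}) = 0.2543
P = 0.2543
P(incorrect) = 1 − 0.2543 = 0.7457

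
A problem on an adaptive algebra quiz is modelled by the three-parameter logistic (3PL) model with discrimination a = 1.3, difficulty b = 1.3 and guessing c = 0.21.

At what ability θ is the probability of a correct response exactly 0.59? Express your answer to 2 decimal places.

1.24

P(θ) = c + (1 − c) · 1 / (1 + exp(−a(θ − b)))
Remove guessing floor: (0.59 − 0.21)/(1 − 0.21) = 0.4810
logit = ln(0.4810/0.5190) = -0.0760
θ = b + logit/(a) = 1.3 + (-0.0760)/1.3000 = 1.2415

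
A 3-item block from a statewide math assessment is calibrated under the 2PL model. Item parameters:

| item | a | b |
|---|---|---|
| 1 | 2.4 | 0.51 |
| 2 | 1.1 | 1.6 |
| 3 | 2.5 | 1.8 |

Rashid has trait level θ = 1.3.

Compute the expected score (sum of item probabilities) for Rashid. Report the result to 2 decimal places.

P(θ) = 1 / (1 + exp(−a(θ − b)))
P_1 = 1/(1+e^{-1.8960}) = 0.8694
P_2 = 1/(1+e^{0.3300}) = 0.4182
P_3 = 1/(1+e^{1.2500}) = 0.2227
E[score] = 0.8694 + 0.4182 + 0.2227 = 1.5104

1.51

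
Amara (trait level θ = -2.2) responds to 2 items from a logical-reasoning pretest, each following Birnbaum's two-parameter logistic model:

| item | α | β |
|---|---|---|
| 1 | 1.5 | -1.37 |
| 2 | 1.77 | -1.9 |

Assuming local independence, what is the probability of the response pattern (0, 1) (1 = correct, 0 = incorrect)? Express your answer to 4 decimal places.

P(θ) = 1 / (1 + exp(−α(θ − β)))
P_1 = 1/(1+e^{1.2450}) = 0.2236
P_2 = 1/(1+e^{0.5310}) = 0.3703
L = (1−P_1) × P_2 = 0.7764 × 0.3703 = 0.28750

0.2875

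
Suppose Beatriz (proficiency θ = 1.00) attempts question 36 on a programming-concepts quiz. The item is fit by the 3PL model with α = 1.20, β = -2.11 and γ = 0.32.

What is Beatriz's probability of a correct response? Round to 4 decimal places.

0.9841

P(θ) = γ + (1 − γ) · 1 / (1 + exp(−α(θ − β)))
Exponent: 1.20 × (1.00 − (-2.11)) = 3.7320
1/(1 + e^{-3.7320}) = 0.9766
P = 0.32 + 0.68 × 0.9766 = 0.9841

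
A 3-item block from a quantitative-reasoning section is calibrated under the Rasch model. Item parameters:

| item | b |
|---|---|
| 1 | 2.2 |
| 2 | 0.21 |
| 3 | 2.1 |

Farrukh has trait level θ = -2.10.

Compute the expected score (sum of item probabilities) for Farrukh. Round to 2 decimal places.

P(θ) = 1 / (1 + exp(−(θ − b)))
P_1 = 1/(1+e^{4.3000}) = 0.0134
P_2 = 1/(1+e^{2.3100}) = 0.0903
P_3 = 1/(1+e^{4.2000}) = 0.0148
E[score] = 0.0134 + 0.0903 + 0.0148 = 0.1185

0.12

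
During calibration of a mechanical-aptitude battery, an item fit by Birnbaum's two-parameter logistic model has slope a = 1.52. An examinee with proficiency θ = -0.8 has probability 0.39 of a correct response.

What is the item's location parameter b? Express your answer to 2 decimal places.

-0.51

P(θ) = 1 / (1 + exp(−a(θ − b)))
logit(0.39) = ln(0.39/0.61) = -0.4473
b = θ − logit/(a) = -0.8 − (-0.4473)/1.5200 = -0.5057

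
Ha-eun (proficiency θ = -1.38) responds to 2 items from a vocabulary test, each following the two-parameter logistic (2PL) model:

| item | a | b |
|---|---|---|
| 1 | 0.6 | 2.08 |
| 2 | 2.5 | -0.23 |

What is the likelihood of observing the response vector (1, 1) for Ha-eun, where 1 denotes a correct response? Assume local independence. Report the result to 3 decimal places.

0.006

P(θ) = 1 / (1 + exp(−a(θ − b)))
P_1 = 1/(1+e^{2.0760}) = 0.1115
P_2 = 1/(1+e^{2.8750}) = 0.0534
L = P_1 × P_2 = 0.1115 × 0.0534 = 0.00595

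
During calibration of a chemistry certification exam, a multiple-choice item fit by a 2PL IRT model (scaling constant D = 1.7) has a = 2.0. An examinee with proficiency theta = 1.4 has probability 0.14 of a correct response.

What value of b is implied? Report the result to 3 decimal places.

P(theta) = 1 / (1 + exp(−D·a(theta − b)))
logit(0.14) = ln(0.14/0.86) = -1.8153
b = theta − logit/(1.7·a) = 1.4 − (-1.8153)/3.4000 = 1.9339

1.934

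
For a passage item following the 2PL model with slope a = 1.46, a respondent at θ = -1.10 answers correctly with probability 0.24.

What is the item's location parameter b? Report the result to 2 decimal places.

P(θ) = 1 / (1 + exp(−a(θ − b)))
logit(0.24) = ln(0.24/0.76) = -1.1527
b = θ − logit/(a) = -1.10 − (-1.1527)/1.4600 = -0.3105

-0.31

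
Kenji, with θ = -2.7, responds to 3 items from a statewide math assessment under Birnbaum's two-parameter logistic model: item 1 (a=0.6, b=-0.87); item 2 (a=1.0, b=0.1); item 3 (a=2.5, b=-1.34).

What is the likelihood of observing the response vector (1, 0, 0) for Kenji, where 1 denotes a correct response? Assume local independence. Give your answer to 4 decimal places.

0.2282

P(θ) = 1 / (1 + exp(−a(θ − b)))
P_1 = 1/(1+e^{1.0980}) = 0.2501
P_2 = 1/(1+e^{2.8000}) = 0.0573
P_3 = 1/(1+e^{3.4000}) = 0.0323
L = P_1 × (1−P_2) × (1−P_3) = 0.2501 × 0.9427 × 0.9677 = 0.22816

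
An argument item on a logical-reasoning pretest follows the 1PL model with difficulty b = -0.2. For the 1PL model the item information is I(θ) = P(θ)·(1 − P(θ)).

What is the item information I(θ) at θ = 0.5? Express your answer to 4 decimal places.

0.2217

P = 1/(1+e^{-0.7000}) = 0.6682
P(1−P) = 0.6682 × 0.3318 = 0.2217
I = P(1−P) = 0.22171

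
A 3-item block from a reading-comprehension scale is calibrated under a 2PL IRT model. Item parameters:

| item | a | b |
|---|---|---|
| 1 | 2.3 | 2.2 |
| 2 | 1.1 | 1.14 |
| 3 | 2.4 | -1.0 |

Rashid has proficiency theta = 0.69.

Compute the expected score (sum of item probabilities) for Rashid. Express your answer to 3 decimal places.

P(theta) = 1 / (1 + exp(−a(theta − b)))
P_1 = 1/(1+e^{3.4730}) = 0.0301
P_2 = 1/(1+e^{0.4950}) = 0.3787
P_3 = 1/(1+e^{-4.0560}) = 0.9830
E[score] = 0.0301 + 0.3787 + 0.9830 = 1.3918

1.392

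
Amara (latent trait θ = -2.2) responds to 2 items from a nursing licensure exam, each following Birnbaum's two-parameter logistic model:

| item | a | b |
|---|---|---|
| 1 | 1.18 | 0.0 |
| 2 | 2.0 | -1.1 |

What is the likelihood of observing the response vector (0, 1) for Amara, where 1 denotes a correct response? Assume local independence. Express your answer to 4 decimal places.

P(θ) = 1 / (1 + exp(−a(θ − b)))
P_1 = 1/(1+e^{2.5960}) = 0.0694
P_2 = 1/(1+e^{2.2000}) = 0.0998
L = (1−P_1) × P_2 = 0.9306 × 0.0998 = 0.09283

0.0928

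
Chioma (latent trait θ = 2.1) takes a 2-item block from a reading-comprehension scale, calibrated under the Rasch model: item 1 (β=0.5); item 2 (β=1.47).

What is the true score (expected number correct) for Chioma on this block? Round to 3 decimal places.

P(θ) = 1 / (1 + exp(−(θ − β)))
P_1 = 1/(1+e^{-1.6000}) = 0.8320
P_2 = 1/(1+e^{-0.6300}) = 0.6525
E[score] = 0.8320 + 0.6525 = 1.4845

1.485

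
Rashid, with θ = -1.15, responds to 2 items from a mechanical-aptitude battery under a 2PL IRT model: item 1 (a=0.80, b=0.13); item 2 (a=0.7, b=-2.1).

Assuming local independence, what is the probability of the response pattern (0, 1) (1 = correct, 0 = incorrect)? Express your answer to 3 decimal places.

P(θ) = 1 / (1 + exp(−a(θ − b)))
P_1 = 1/(1+e^{1.0240}) = 0.2642
P_2 = 1/(1+e^{-0.6650}) = 0.6604
L = (1−P_1) × P_2 = 0.7358 × 0.6604 = 0.48588

0.486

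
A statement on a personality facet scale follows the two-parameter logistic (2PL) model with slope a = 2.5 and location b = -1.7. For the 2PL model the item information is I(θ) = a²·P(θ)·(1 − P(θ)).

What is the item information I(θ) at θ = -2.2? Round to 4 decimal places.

1.0819

P = 1/(1+e^{1.2500}) = 0.2227
P(1−P) = 0.2227 × 0.7773 = 0.1731
I = a² × P(1−P) = 2.5² × 0.1731 = 1.08190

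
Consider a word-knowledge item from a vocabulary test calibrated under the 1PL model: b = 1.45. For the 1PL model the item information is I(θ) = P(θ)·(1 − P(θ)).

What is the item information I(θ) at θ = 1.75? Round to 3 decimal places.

P = 1/(1+e^{-0.3000}) = 0.5744
P(1−P) = 0.5744 × 0.4256 = 0.2445
I = P(1−P) = 0.24446

0.244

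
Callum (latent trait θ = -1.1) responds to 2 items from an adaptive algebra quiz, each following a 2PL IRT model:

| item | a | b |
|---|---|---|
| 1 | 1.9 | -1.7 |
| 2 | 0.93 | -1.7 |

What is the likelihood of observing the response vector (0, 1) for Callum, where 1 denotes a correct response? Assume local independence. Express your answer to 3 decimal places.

P(θ) = 1 / (1 + exp(−a(θ − b)))
P_1 = 1/(1+e^{-1.1400}) = 0.7577
P_2 = 1/(1+e^{-0.5580}) = 0.6360
L = (1−P_1) × P_2 = 0.2423 × 0.6360 = 0.15411

0.154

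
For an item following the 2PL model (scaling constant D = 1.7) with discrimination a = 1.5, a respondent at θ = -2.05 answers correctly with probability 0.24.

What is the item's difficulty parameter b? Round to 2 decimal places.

P(θ) = 1 / (1 + exp(−D·a(θ − b)))
logit(0.24) = ln(0.24/0.76) = -1.1527
b = θ − logit/(1.7·a) = -2.05 − (-1.1527)/2.5500 = -1.5980

-1.60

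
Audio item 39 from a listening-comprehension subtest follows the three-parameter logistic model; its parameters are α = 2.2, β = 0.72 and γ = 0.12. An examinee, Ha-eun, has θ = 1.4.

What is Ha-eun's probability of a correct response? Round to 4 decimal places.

P(θ) = γ + (1 − γ) · 1 / (1 + exp(−α(θ − β)))
Exponent: 2.2 × (1.4 − 0.72) = 1.4960
1/(1 + e^{-1.4960}) = 0.8170
P = 0.12 + 0.88 × 0.8170 = 0.8389

0.8389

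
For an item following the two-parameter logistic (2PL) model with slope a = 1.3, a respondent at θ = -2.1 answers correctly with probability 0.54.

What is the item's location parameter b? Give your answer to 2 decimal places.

P(θ) = 1 / (1 + exp(−a(θ − b)))
logit(0.54) = ln(0.54/0.46) = 0.1603
b = θ − logit/(a) = -2.1 − 0.1603/1.3000 = -2.2233

-2.22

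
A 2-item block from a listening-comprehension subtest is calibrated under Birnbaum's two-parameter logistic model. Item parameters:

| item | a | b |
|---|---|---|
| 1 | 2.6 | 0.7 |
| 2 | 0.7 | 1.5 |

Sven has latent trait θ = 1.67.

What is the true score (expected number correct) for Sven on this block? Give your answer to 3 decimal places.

P(θ) = 1 / (1 + exp(−a(θ − b)))
P_1 = 1/(1+e^{-2.5220}) = 0.9257
P_2 = 1/(1+e^{-0.1190}) = 0.5297
E[score] = 0.9257 + 0.5297 = 1.4554

1.455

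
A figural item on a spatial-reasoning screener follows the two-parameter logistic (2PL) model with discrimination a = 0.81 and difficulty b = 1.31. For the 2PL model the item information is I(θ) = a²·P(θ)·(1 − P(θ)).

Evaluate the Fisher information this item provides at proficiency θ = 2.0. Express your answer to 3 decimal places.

P = 1/(1+e^{-0.5589}) = 0.6362
P(1−P) = 0.6362 × 0.3638 = 0.2315
I = a² × P(1−P) = 0.81² × 0.2315 = 0.15185

0.152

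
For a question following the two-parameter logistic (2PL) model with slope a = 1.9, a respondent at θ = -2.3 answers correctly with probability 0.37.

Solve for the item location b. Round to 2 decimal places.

P(θ) = 1 / (1 + exp(−a(θ − b)))
logit(0.37) = ln(0.37/0.63) = -0.5322
b = θ − logit/(a) = -2.3 − (-0.5322)/1.9000 = -2.0199

-2.02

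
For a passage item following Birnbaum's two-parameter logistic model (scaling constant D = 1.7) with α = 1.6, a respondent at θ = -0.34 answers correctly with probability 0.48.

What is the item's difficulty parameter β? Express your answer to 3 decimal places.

-0.311

P(θ) = 1 / (1 + exp(−D·α(θ − β)))
logit(0.48) = ln(0.48/0.52) = -0.0800
β = θ − logit/(1.7·α) = -0.34 − (-0.0800)/2.7200 = -0.3106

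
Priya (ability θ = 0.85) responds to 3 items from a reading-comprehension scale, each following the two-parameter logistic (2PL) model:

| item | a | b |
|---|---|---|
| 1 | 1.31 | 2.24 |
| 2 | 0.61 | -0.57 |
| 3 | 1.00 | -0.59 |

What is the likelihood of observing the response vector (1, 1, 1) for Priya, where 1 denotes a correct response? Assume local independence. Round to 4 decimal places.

P(θ) = 1 / (1 + exp(−a(θ − b)))
P_1 = 1/(1+e^{1.8209}) = 0.1393
P_2 = 1/(1+e^{-0.8662}) = 0.7040
P_3 = 1/(1+e^{-1.4400}) = 0.8085
L = P_1 × P_2 × P_3 = 0.1393 × 0.7040 × 0.8085 = 0.07929

0.0793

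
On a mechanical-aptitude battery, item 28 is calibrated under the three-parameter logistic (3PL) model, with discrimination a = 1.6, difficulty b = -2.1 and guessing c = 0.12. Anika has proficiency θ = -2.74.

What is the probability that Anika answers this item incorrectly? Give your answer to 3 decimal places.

P(θ) = c + (1 − c) · 1 / (1 + exp(−a(θ − b)))
Exponent: 1.6 × (-2.74 − (-2.1)) = -1.0240
1/(1 + e^{1.0240}) = 0.2642
P = 0.12 + 0.88 × 0.2642 = 0.3525
P(incorrect) = 1 − 0.3525 = 0.6475

0.647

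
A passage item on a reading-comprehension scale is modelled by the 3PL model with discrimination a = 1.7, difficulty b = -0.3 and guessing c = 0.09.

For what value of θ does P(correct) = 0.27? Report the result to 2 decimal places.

P(θ) = c + (1 − c) · 1 / (1 + exp(−a(θ − b)))
Remove guessing floor: (0.27 − 0.09)/(1 − 0.09) = 0.1978
logit = ln(0.1978/0.8022) = -1.4001
θ = b + logit/(a) = -0.3 + (-1.4001)/1.7000 = -1.1236

-1.12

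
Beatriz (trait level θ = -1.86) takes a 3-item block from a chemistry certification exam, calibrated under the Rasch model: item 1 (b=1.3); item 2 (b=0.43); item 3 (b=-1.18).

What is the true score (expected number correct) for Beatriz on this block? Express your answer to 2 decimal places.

P(θ) = 1 / (1 + exp(−(θ − b)))
P_1 = 1/(1+e^{3.1600}) = 0.0407
P_2 = 1/(1+e^{2.2900}) = 0.0920
P_3 = 1/(1+e^{0.6800}) = 0.3363
E[score] = 0.0407 + 0.0920 + 0.3363 = 0.4689

0.47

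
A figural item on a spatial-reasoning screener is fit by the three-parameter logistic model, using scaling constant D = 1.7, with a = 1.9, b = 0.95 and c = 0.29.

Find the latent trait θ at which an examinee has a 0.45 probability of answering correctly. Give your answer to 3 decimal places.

0.568

P(θ) = c + (1 − c) · 1 / (1 + exp(−D·a(θ − b)))
Remove guessing floor: (0.45 − 0.29)/(1 − 0.29) = 0.2254
logit = ln(0.2254/0.7746) = -1.2347
θ = b + logit/(1.7·a) = 0.95 + (-1.2347)/3.2300 = 0.5677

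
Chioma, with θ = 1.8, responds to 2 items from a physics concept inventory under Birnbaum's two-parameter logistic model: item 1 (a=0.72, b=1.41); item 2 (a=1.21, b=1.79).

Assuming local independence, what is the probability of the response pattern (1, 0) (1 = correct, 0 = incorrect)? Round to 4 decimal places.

P(θ) = 1 / (1 + exp(−a(θ − b)))
P_1 = 1/(1+e^{-0.2808}) = 0.5697
P_2 = 1/(1+e^{-0.0121}) = 0.5030
L = P_1 × (1−P_2) = 0.5697 × 0.4970 = 0.28315

0.2831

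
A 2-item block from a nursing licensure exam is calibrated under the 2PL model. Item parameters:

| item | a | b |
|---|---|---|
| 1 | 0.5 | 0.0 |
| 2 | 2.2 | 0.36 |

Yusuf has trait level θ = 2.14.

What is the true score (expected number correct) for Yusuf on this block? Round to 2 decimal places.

P(θ) = 1 / (1 + exp(−a(θ − b)))
P_1 = 1/(1+e^{-1.0700}) = 0.7446
P_2 = 1/(1+e^{-3.9160}) = 0.9805
E[score] = 0.7446 + 0.9805 = 1.7251

1.73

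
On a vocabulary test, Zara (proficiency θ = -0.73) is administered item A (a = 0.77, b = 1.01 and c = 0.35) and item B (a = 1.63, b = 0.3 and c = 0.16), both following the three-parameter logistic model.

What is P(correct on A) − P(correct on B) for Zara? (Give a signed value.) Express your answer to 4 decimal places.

0.1928

P(θ) = c + (1 − c) · 1 / (1 + exp(−a(θ − b)))
P_A = 0.4849
P_B = 0.2921
P_A − P_B = 0.1928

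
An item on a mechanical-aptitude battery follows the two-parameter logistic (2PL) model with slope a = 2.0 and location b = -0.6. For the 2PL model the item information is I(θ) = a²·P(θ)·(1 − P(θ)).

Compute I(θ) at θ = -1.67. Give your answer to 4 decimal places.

P = 1/(1+e^{2.1400}) = 0.1053
P(1−P) = 0.1053 × 0.8947 = 0.0942
I = a² × P(1−P) = 2.0² × 0.0942 = 0.37675

0.3768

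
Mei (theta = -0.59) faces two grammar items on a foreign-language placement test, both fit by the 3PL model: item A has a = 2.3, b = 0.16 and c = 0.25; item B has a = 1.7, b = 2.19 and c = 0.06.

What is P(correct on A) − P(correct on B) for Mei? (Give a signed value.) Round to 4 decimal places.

P(theta) = c + (1 − c) · 1 / (1 + exp(−a(theta − b)))
P_A = 0.3634
P_B = 0.0683
P_A − P_B = 0.2952

0.2952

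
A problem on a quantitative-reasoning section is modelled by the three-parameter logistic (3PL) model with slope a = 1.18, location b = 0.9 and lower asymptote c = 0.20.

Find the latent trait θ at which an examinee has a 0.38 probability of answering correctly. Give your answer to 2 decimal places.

-0.15

P(θ) = c + (1 − c) · 1 / (1 + exp(−a(θ − b)))
Remove guessing floor: (0.38 − 0.20)/(1 − 0.20) = 0.2250
logit = ln(0.2250/0.7750) = -1.2368
θ = b + logit/(a) = 0.9 + (-1.2368)/1.1800 = -0.1481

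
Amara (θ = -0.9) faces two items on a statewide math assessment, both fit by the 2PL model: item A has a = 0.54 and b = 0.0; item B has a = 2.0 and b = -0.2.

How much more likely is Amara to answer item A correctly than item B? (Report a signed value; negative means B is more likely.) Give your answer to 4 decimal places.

P(θ) = 1 / (1 + exp(−a(θ − b)))
P_A = 0.3808
P_B = 0.1978
P_A − P_B = 0.1830

0.1830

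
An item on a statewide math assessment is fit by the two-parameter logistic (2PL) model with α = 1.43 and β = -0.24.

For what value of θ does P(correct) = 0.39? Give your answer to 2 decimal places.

P(θ) = 1 / (1 + exp(−α(θ − β)))
logit = ln(0.3900/0.6100) = -0.4473
θ = β + logit/(α) = -0.24 + (-0.4473)/1.4300 = -0.5528

-0.55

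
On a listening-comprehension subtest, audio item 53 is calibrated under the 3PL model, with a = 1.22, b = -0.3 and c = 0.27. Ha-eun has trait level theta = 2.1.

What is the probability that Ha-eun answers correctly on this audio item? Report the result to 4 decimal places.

0.9629

P(theta) = c + (1 − c) · 1 / (1 + exp(−a(theta − b)))
Exponent: 1.22 × (2.1 − (-0.3)) = 2.9280
1/(1 + e^{-2.9280}) = 0.9492
P = 0.27 + 0.73 × 0.9492 = 0.9629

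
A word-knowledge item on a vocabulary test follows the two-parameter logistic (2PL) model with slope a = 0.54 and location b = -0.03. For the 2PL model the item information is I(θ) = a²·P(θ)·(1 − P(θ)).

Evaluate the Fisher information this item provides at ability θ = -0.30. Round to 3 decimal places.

0.073

P = 1/(1+e^{0.1458}) = 0.4636
P(1−P) = 0.4636 × 0.5364 = 0.2487
I = a² × P(1−P) = 0.54² × 0.2487 = 0.07251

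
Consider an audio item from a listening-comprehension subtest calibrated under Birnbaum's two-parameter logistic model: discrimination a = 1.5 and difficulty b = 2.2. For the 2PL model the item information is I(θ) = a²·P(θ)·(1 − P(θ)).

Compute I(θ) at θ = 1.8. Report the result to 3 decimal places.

0.515

P = 1/(1+e^{0.6000}) = 0.3543
P(1−P) = 0.3543 × 0.6457 = 0.2288
I = a² × P(1−P) = 1.5² × 0.2288 = 0.51476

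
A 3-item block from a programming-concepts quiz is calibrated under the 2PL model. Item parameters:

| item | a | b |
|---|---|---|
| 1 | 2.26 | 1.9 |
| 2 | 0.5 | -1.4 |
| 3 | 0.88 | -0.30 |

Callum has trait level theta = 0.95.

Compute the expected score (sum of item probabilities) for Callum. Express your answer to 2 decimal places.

P(theta) = 1 / (1 + exp(−a(theta − b)))
P_1 = 1/(1+e^{2.1470}) = 0.1046
P_2 = 1/(1+e^{-1.1750}) = 0.7640
P_3 = 1/(1+e^{-1.1000}) = 0.7503
E[score] = 0.1046 + 0.7640 + 0.7503 = 1.6189

1.62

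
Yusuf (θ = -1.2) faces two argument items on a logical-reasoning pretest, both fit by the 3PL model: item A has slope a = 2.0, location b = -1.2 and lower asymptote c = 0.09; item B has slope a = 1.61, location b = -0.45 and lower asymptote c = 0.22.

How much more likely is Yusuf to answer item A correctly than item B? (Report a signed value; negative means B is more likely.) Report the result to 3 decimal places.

P(θ) = c + (1 − c) · 1 / (1 + exp(−a(θ − b)))
P_A = 0.5450
P_B = 0.3995
P_A − P_B = 0.1455

0.145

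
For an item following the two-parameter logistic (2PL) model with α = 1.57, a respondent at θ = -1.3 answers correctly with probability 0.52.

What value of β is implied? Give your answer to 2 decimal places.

-1.35

P(θ) = 1 / (1 + exp(−α(θ − β)))
logit(0.52) = ln(0.52/0.48) = 0.0800
β = θ − logit/(α) = -1.3 − 0.0800/1.5700 = -1.3510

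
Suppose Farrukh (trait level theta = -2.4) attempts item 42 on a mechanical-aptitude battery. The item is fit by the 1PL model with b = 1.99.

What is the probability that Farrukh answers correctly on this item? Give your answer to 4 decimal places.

P(theta) = 1 / (1 + exp(−(theta − b)))
Exponent: (-2.4 − 1.99) = -4.3900
1/(1 + e^{4.3900}) = 0.0122
P = 0.0122

0.0122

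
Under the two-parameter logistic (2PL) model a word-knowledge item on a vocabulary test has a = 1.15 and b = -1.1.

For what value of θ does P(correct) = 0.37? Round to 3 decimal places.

P(θ) = 1 / (1 + exp(−a(θ − b)))
logit = ln(0.3700/0.6300) = -0.5322
θ = b + logit/(a) = -1.1 + (-0.5322)/1.1500 = -1.5628

-1.563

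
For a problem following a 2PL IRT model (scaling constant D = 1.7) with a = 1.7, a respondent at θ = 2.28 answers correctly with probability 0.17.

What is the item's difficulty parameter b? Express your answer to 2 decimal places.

P(θ) = 1 / (1 + exp(−D·a(θ − b)))
logit(0.17) = ln(0.17/0.83) = -1.5856
b = θ − logit/(1.7·a) = 2.28 − (-1.5856)/2.8900 = 2.8287

2.83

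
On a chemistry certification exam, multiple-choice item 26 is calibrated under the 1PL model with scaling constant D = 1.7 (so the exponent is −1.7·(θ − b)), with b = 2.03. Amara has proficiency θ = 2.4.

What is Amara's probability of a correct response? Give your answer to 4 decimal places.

0.6523

P(θ) = 1 / (1 + exp(−D·(θ − b)))
Exponent: 1.7 × (2.4 − 2.03) = 0.6290
1/(1 + e^{-0.6290}) = 0.6523
P = 0.6523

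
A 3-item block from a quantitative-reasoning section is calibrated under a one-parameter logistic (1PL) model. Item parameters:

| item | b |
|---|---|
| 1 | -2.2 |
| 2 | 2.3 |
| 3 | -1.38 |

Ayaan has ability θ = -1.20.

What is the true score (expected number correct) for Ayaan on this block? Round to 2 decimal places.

P(θ) = 1 / (1 + exp(−(θ − b)))
P_1 = 1/(1+e^{-1.0000}) = 0.7311
P_2 = 1/(1+e^{3.5000}) = 0.0293
P_3 = 1/(1+e^{-0.1800}) = 0.5449
E[score] = 0.7311 + 0.0293 + 0.5449 = 1.3052

1.31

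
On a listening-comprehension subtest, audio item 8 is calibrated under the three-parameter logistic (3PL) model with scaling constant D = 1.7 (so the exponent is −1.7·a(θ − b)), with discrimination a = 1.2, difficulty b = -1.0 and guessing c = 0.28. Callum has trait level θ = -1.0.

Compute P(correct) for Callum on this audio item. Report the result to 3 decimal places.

P(θ) = c + (1 − c) · 1 / (1 + exp(−D·a(θ − b)))
Exponent: 1.7 × 1.2 × (-1.0 − (-1.0)) = 0.0000
1/(1 + e^{0.0000}) = 0.5000
P = 0.28 + 0.72 × 0.5000 = 0.6400

0.640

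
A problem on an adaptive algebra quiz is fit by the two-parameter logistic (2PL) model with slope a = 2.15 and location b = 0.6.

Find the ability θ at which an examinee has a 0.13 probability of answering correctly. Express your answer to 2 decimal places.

-0.28

P(θ) = 1 / (1 + exp(−a(θ − b)))
logit = ln(0.1300/0.8700) = -1.9010
θ = b + logit/(a) = 0.6 + (-1.9010)/2.1500 = -0.2842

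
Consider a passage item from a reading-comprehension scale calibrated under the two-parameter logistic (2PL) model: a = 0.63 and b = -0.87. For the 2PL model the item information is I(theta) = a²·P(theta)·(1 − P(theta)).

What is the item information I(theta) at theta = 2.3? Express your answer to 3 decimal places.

P = 1/(1+e^{-1.9971}) = 0.8805
P(1−P) = 0.8805 × 0.1195 = 0.1052
I = a² × P(1−P) = 0.63² × 0.1052 = 0.04176

0.042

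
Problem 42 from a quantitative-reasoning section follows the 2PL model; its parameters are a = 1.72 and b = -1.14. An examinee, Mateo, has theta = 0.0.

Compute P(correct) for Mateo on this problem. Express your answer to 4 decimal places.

0.8766

P(theta) = 1 / (1 + exp(−a(theta − b)))
Exponent: 1.72 × (0.0 − (-1.14)) = 1.9608
1/(1 + e^{-1.9608}) = 0.8766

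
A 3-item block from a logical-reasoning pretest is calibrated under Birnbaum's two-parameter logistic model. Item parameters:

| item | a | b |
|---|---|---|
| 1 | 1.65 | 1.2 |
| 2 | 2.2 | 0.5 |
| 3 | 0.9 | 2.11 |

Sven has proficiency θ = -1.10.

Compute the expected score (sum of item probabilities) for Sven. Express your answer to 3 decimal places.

0.103

P(θ) = 1 / (1 + exp(−a(θ − b)))
P_1 = 1/(1+e^{3.7950}) = 0.0220
P_2 = 1/(1+e^{3.5200}) = 0.0287
P_3 = 1/(1+e^{2.8890}) = 0.0527
E[score] = 0.0220 + 0.0287 + 0.0527 = 0.1034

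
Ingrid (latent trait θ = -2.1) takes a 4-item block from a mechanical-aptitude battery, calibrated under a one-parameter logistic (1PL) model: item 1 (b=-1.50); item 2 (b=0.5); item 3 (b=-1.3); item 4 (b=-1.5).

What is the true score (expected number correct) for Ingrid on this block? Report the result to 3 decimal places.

1.088

P(θ) = 1 / (1 + exp(−(θ − b)))
P_1 = 1/(1+e^{0.6000}) = 0.3543
P_2 = 1/(1+e^{2.6000}) = 0.0691
P_3 = 1/(1+e^{0.8000}) = 0.3100
P_4 = 1/(1+e^{0.6000}) = 0.3543
E[score] = 0.3543 + 0.0691 + 0.3100 + 0.3543 = 1.0879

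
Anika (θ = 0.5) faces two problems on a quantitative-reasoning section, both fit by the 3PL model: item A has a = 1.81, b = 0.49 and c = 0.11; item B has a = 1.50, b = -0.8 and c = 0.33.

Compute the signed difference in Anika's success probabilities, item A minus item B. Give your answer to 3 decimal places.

-0.358

P(θ) = c + (1 − c) · 1 / (1 + exp(−a(θ − b)))
P_A = 0.5590
P_B = 0.9165
P_A − P_B = -0.3575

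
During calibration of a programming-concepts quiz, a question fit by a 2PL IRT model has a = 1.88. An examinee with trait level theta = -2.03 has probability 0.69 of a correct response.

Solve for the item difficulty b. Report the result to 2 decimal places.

P(theta) = 1 / (1 + exp(−a(theta − b)))
logit(0.69) = ln(0.69/0.31) = 0.8001
b = theta − logit/(a) = -2.03 − 0.8001/1.8800 = -2.4556

-2.46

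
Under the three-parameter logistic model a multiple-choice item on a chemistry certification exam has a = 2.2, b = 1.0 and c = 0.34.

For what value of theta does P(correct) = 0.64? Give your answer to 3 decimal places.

P(theta) = c + (1 − c) · 1 / (1 + exp(−a(theta − b)))
Remove guessing floor: (0.64 − 0.34)/(1 − 0.34) = 0.4545
logit = ln(0.4545/0.5455) = -0.1823
theta = b + logit/(a) = 1.0 + (-0.1823)/2.2000 = 0.9171

0.917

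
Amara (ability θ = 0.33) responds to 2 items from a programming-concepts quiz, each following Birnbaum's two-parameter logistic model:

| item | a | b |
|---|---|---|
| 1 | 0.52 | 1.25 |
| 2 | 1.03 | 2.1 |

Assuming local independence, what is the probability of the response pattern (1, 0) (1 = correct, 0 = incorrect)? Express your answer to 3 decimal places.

0.329

P(θ) = 1 / (1 + exp(−a(θ − b)))
P_1 = 1/(1+e^{0.4784}) = 0.3826
P_2 = 1/(1+e^{1.8231}) = 0.1391
L = P_1 × (1−P_2) = 0.3826 × 0.8609 = 0.32942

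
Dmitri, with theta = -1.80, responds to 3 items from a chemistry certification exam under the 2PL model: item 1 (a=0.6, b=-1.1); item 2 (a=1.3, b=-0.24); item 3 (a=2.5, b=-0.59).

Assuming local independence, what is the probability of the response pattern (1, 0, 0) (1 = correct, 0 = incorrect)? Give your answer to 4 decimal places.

P(theta) = 1 / (1 + exp(−a(theta − b)))
P_1 = 1/(1+e^{0.4200}) = 0.3965
P_2 = 1/(1+e^{2.0280}) = 0.1163
P_3 = 1/(1+e^{3.0250}) = 0.0463
L = P_1 × (1−P_2) × (1−P_3) = 0.3965 × 0.8837 × 0.9537 = 0.33418

0.3342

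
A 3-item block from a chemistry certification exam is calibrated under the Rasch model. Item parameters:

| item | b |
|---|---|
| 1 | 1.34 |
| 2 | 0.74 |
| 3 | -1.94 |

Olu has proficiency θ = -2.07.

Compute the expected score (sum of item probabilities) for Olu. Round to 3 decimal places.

P(θ) = 1 / (1 + exp(−(θ − b)))
P_1 = 1/(1+e^{3.4100}) = 0.0320
P_2 = 1/(1+e^{2.8100}) = 0.0568
P_3 = 1/(1+e^{0.1300}) = 0.4675
E[score] = 0.0320 + 0.0568 + 0.4675 = 0.5563

0.556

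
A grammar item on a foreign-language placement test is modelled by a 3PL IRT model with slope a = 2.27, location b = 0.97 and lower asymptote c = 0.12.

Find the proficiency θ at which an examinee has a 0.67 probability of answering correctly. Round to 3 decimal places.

1.195

P(θ) = c + (1 − c) · 1 / (1 + exp(−a(θ − b)))
Remove guessing floor: (0.67 − 0.12)/(1 − 0.12) = 0.6250
logit = ln(0.6250/0.3750) = 0.5108
θ = b + logit/(a) = 0.97 + 0.5108/2.2700 = 1.1950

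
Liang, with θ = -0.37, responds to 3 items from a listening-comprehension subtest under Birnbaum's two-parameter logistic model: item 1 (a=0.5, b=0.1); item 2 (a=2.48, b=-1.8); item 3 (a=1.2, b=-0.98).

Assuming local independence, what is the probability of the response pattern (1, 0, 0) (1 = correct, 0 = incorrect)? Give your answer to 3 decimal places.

0.004

P(θ) = 1 / (1 + exp(−a(θ − b)))
P_1 = 1/(1+e^{0.2350}) = 0.4415
P_2 = 1/(1+e^{-3.5464}) = 0.9720
P_3 = 1/(1+e^{-0.7320}) = 0.6752
L = P_1 × (1−P_2) × (1−P_3) = 0.4415 × 0.0280 × 0.3248 = 0.00402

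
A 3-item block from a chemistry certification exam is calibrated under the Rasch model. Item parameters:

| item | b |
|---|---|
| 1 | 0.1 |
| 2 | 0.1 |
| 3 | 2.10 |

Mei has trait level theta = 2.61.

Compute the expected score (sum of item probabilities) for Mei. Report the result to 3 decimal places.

P(theta) = 1 / (1 + exp(−(theta − b)))
P_1 = 1/(1+e^{-2.5100}) = 0.9248
P_2 = 1/(1+e^{-2.5100}) = 0.9248
P_3 = 1/(1+e^{-0.5100}) = 0.6248
E[score] = 0.9248 + 0.9248 + 0.6248 = 2.4745

2.474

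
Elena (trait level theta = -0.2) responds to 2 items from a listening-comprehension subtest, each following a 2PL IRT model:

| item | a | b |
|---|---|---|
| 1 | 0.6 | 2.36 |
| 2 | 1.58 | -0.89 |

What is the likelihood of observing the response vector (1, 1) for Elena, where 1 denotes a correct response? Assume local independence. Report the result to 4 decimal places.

0.1326

P(theta) = 1 / (1 + exp(−a(theta − b)))
P_1 = 1/(1+e^{1.5360}) = 0.1771
P_2 = 1/(1+e^{-1.0902}) = 0.7484
L = P_1 × P_2 = 0.1771 × 0.7484 = 0.13256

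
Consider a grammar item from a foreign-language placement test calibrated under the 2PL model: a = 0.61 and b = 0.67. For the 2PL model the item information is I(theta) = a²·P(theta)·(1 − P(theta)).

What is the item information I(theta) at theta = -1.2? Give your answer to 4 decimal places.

P = 1/(1+e^{1.1407}) = 0.2422
P(1−P) = 0.2422 × 0.7578 = 0.1835
I = a² × P(1−P) = 0.61² × 0.1835 = 0.06829

0.0683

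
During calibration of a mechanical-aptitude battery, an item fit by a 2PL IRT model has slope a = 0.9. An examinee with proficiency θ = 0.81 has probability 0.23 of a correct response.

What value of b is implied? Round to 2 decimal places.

2.15

P(θ) = 1 / (1 + exp(−a(θ − b)))
logit(0.23) = ln(0.23/0.77) = -1.2083
b = θ − logit/(a) = 0.81 − (-1.2083)/0.9000 = 2.1526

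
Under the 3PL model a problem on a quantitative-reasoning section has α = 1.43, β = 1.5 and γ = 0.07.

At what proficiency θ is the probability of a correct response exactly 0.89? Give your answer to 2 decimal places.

2.90

P(θ) = γ + (1 − γ) · 1 / (1 + exp(−α(θ − β)))
Remove guessing floor: (0.89 − 0.07)/(1 − 0.07) = 0.8817
logit = ln(0.8817/0.1183) = 2.0088
θ = β + logit/(α) = 1.5 + 2.0088/1.4300 = 2.9048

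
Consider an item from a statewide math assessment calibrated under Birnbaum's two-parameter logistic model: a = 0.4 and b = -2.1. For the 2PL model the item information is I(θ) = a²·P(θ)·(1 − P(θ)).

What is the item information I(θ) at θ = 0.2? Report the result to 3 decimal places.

P = 1/(1+e^{-0.9200}) = 0.7150
P(1−P) = 0.7150 × 0.2850 = 0.2038
I = a² × P(1−P) = 0.4² × 0.2038 = 0.03260

0.033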